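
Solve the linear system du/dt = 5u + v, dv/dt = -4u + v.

u(t) = C_1e^(3t) + C_2te^(3t) + 2C_2e^(3t), v(t) = -2C_1e^(3t) - 2C_2te^(3t) - 3C_2e^(3t)

Coefficient matrix A = [[5, 1], [-4, 1]].
Characteristic polynomial det(A - λI) = λ^2 - 6λ + 9 = 0.
Single eigenvalue λ = 3 with algebraic multiplicity 2.
Eigenvector v = (1,-2); generalized eigenvector w with (A-λI)w=v is (2,-3).
General solution: e^(3t)[C_1·v + C_2·(t·v + w)].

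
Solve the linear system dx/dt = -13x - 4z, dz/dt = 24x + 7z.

Coefficient matrix A = [[-13, -4], [24, 7]].
Characteristic polynomial det(A - λI) = λ^2 + 6λ + 5 = 0.
Eigenvalues λ = -5, -1.
For λ=-5: (A-λI) row 1 is [-8, -4], so an eigenvector is (1, -2).
For λ=-1: (A-λI) row 1 is [-12, -4], so an eigenvector is (1, -3).
General solution: C_1e^(-5t)(1,-2) + C_2e^(-t)(1,-3).

x(t) = C_1e^(-5t) + C_2e^(-t), z(t) = -2C_1e^(-5t) - 3C_2e^(-t)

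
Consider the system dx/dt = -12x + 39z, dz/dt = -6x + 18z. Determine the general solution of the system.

x(t) = 2c_1e^(3t)sin(3t) - 3c_1e^(3t)cos(3t) - 3c_2e^(3t)sin(3t) - 2c_2e^(3t)cos(3t), z(t) = c_1e^(3t)sin(3t) - c_1e^(3t)cos(3t) - c_2e^(3t)sin(3t) - c_2e^(3t)cos(3t)

Coefficient matrix A = [[-12, 39], [-6, 18]].
Characteristic polynomial det(A - λI) = λ^2 - 6λ + 18 = 0.
Eigenvalues λ = 3 ± 3i (complex conjugate pair).
For λ=3+3i: an eigenvector is (-3,-1) - i(2,1) = (-3 - 2i, -1 - i).
A real fundamental pair from Re and Im of e^((3+3i)t)v: X_1 = e^(3t)(cos(3t)·(-3,-1) + sin(3t)·(2,1)), X_2 = e^(3t)(sin(3t)·(-3,-1) - cos(3t)·(2,1)).
General solution: c_1X_1 + c_2X_2.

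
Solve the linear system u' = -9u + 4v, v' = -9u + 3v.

u(t) = -2C_1e^(-3t) - 2C_2te^(-3t) - C_2e^(-3t), v(t) = -3C_1e^(-3t) - 3C_2te^(-3t) - 2C_2e^(-3t)

Coefficient matrix A = [[-9, 4], [-9, 3]].
Characteristic polynomial det(A - λI) = λ^2 + 6λ + 9 = 0.
Single eigenvalue λ = -3 with algebraic multiplicity 2.
Eigenvector v = (-2,-3); generalized eigenvector w with (A-λI)w=v is (-1,-2).
General solution: e^(-3t)[C_1·v + C_2·(t·v + w)].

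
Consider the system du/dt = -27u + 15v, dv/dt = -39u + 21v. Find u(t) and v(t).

u(t) = 2c_1e^(-3t)sin(3t) + c_1e^(-3t)cos(3t) + c_2e^(-3t)sin(3t) - 2c_2e^(-3t)cos(3t), v(t) = 3c_1e^(-3t)sin(3t) + 2c_1e^(-3t)cos(3t) + 2c_2e^(-3t)sin(3t) - 3c_2e^(-3t)cos(3t)

Coefficient matrix A = [[-27, 15], [-39, 21]].
Characteristic polynomial det(A - λI) = λ^2 + 6λ + 18 = 0.
Eigenvalues λ = -3 ± 3i (complex conjugate pair).
For λ=-3+3i: an eigenvector is (1,2) - i(2,3) = (1 - 2i, 2 - 3i).
A real fundamental pair from Re and Im of e^((-3+3i)t)v: X_1 = e^(-3t)(cos(3t)·(1,2) + sin(3t)·(2,3)), X_2 = e^(-3t)(sin(3t)·(1,2) - cos(3t)·(2,3)).
General solution: c_1X_1 + c_2X_2.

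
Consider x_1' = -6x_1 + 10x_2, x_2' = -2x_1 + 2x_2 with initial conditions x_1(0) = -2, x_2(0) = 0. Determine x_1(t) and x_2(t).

Coefficient matrix A = [[-6, 10], [-2, 2]].
Characteristic polynomial det(A - λI) = λ^2 + 4λ + 8 = 0.
Eigenvalues λ = -2 ± 2i (complex conjugate pair).
For λ=-2+2i: an eigenvector is (-1,0) - i(2,1) = (-1 - 2i, 0 - i).
A real fundamental pair from Re and Im of e^((-2+2i)t)v: X_1 = e^(-2t)(cos(2t)·(-1,0) + sin(2t)·(2,1)), X_2 = e^(-2t)(sin(2t)·(-1,0) - cos(2t)·(2,1)).
General solution: c_1X_1 + c_2X_2.
Applying x_1(0)=-2, x_2(0)=0 gives c_1=2, c_2=0.

x_1(t) = 4e^(-2t)sin(2t) - 2e^(-2t)cos(2t), x_2(t) = 2e^(-2t)sin(2t)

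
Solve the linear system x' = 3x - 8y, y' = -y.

x(t) = 2K_1e^(-t) - K_2e^(3t), y(t) = K_1e^(-t)

Coefficient matrix A = [[3, -8], [0, -1]].
Characteristic polynomial det(A - λI) = λ^2 - 2λ - 3 = 0.
Eigenvalues λ = -1, 3.
For λ=-1: (A-λI) row 1 is [4, -8], so an eigenvector is (2, 1).
For λ=3: (A-λI) row 1 is [0, -8], so an eigenvector is (-1, 0).
General solution: K_1e^(-t)(2,1) + K_2e^(3t)(-1,0).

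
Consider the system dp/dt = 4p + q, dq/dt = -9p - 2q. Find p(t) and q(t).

p(t) = c_1e^(t) + c_2te^(t), q(t) = -3c_1e^(t) - 3c_2te^(t) + c_2e^(t)

Coefficient matrix A = [[4, 1], [-9, -2]].
Characteristic polynomial det(A - λI) = λ^2 - 2λ + 1 = 0.
Single eigenvalue λ = 1 with algebraic multiplicity 2.
Eigenvector v = (1,-3); generalized eigenvector w with (A-λI)w=v is (0,1).
General solution: e^(t)[c_1·v + c_2·(t·v + w)].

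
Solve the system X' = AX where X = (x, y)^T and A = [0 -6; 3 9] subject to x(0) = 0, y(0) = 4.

Coefficient matrix A = [[0, -6], [3, 9]].
Characteristic polynomial det(A - λI) = λ^2 - 9λ + 18 = 0.
Eigenvalues λ = 6, 3.
For λ=6: (A-λI) row 1 is [-6, -6], so an eigenvector is (1, -1).
For λ=3: (A-λI) row 1 is [-3, -6], so an eigenvector is (2, -1).
General solution: c_1e^(6t)(1,-1) + c_2e^(3t)(2,-1).
Applying x(0)=0, y(0)=4 gives c_1=-8, c_2=4.

x(t) = -8e^(6t) + 8e^(3t), y(t) = 8e^(6t) - 4e^(3t)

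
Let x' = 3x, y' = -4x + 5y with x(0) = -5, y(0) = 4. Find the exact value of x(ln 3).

A = [[3,0],[-4,5]]; eigenvalues λ = 5, 3.
Eigenvectors: (0,1) for λ=5, (-1,-2) for λ=3.
From the initial condition, c_1 = 14, c_2 = 5.
x(ln 3) = (14)(3^5)(0) + (5)(3^3)(-1) = -135.

-135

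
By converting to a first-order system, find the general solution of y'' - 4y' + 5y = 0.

y(t) = c_1e^(2t)cos(t) + c_2e^(2t)sin(t)

Let x_1 = y, x_2 = y'. Then x_1' = x_2 and x_2' = -5x_1 + 4x_2.
A = [[0,1],[-5,4]]; det(A-λI) = λ^2 - 4λ + 5.
Eigenvalues λ = 2 ± i.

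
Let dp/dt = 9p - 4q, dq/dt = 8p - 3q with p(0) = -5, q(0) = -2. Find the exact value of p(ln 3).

A = [[9,-4],[8,-3]]; eigenvalues λ = 5, 1.
Eigenvectors: (-1,-1) for λ=5, (-1,-2) for λ=1.
From the initial condition, c_1 = 8, c_2 = -3.
p(ln 3) = (8)(3^5)(-1) + (-3)(3^1)(-1) = -1935.

-1935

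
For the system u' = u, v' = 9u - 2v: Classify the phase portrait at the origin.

A = [[1,0],[9,-2]]; det(A-λI) = λ^2 + λ - 2.
λ = -2, 1: opposite signs.

saddle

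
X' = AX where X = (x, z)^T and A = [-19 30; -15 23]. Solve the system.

x(t) = -c_1e^(2t)sin(3t) + 3c_1e^(2t)cos(3t) + 3c_2e^(2t)sin(3t) + c_2e^(2t)cos(3t), z(t) = -c_1e^(2t)sin(3t) + 2c_1e^(2t)cos(3t) + 2c_2e^(2t)sin(3t) + c_2e^(2t)cos(3t)

Coefficient matrix A = [[-19, 30], [-15, 23]].
Characteristic polynomial det(A - λI) = λ^2 - 4λ + 13 = 0.
Eigenvalues λ = 2 ± 3i (complex conjugate pair).
For λ=2+3i: an eigenvector is (3,2) - i(-1,-1) = (3 + i, 2 + i).
A real fundamental pair from Re and Im of e^((2+3i)t)v: X_1 = e^(2t)(cos(3t)·(3,2) + sin(3t)·(-1,-1)), X_2 = e^(2t)(sin(3t)·(3,2) - cos(3t)·(-1,-1)).
General solution: c_1X_1 + c_2X_2.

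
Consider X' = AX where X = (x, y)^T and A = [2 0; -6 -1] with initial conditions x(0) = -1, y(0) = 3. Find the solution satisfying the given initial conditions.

x(t) = -e^(2t), y(t) = 2e^(2t) + e^(-t)

Coefficient matrix A = [[2, 0], [-6, -1]].
Characteristic polynomial det(A - λI) = λ^2 - λ - 2 = 0.
Eigenvalues λ = 2, -1.
For λ=2: (A-λI) row 2 is [-6, -3], so an eigenvector is (1, -2).
For λ=-1: (A-λI) row 1 is [3, 0], so an eigenvector is (0, 1).
General solution: C_1e^(2t)(1,-2) + C_2e^(-t)(0,1).
Applying x(0)=-1, y(0)=3 gives C_1=-1, C_2=1.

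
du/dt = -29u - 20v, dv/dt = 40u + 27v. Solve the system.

Coefficient matrix A = [[-29, -20], [40, 27]].
Characteristic polynomial det(A - λI) = λ^2 + 2λ + 17 = 0.
Eigenvalues λ = -1 ± 4i (complex conjugate pair).
For λ=-1+4i: an eigenvector is (-1,1) - i(2,-3) = (-1 - 2i, 1 + 3i).
A real fundamental pair from Re and Im of e^((-1+4i)t)v: X_1 = e^(-t)(cos(4t)·(-1,1) + sin(4t)·(2,-3)), X_2 = e^(-t)(sin(4t)·(-1,1) - cos(4t)·(2,-3)).
General solution: C_1X_1 + C_2X_2.

u(t) = 2C_1e^(-t)sin(4t) - C_1e^(-t)cos(4t) - C_2e^(-t)sin(4t) - 2C_2e^(-t)cos(4t), v(t) = -3C_1e^(-t)sin(4t) + C_1e^(-t)cos(4t) + C_2e^(-t)sin(4t) + 3C_2e^(-t)cos(4t)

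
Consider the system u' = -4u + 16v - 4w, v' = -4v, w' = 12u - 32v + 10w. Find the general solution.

Coefficient matrix A = [[-4, 16, -4], [0, -4, 0], [12, -32, 10]].
det(A - λI) = 0 gives eigenvalues λ = 4, -4, 2.
For λ=4: eigenvector (-1,0,2).
For λ=-4: eigenvector (-2,1,4).
For λ=2: eigenvector (2,0,-3).
General solution: c_1e^(4t)(-1,0,2) + c_2e^(-4t)(-2,1,4) + c_3e^(2t)(2,0,-3).

u(t) = -c_1e^(4t) - 2c_2e^(-4t) + 2c_3e^(2t), v(t) = c_2e^(-4t), w(t) = 2c_1e^(4t) + 4c_2e^(-4t) - 3c_3e^(2t)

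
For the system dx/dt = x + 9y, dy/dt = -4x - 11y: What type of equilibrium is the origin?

A = [[1,9],[-4,-11]]; det(A-λI) = λ^2 + 10λ + 25.
repeated λ = -5 with a single eigenvector.

stable improper node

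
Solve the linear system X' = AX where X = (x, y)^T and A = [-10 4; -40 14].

Coefficient matrix A = [[-10, 4], [-40, 14]].
Characteristic polynomial det(A - λI) = λ^2 - 4λ + 20 = 0.
Eigenvalues λ = 2 ± 4i (complex conjugate pair).
For λ=2+4i: an eigenvector is (-1,-3) - i(0,1) = (-1, -3 - i).
A real fundamental pair from Re and Im of e^((2+4i)t)v: X_1 = e^(2t)(cos(4t)·(-1,-3) + sin(4t)·(0,1)), X_2 = e^(2t)(sin(4t)·(-1,-3) - cos(4t)·(0,1)).
General solution: K_1X_1 + K_2X_2.

x(t) = -K_1e^(2t)cos(4t) - K_2e^(2t)sin(4t), y(t) = K_1e^(2t)sin(4t) - 3K_1e^(2t)cos(4t) - 3K_2e^(2t)sin(4t) - K_2e^(2t)cos(4t)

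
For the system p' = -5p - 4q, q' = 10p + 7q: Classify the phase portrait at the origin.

unstable spiral

A = [[-5,-4],[10,7]]; det(A-λI) = λ^2 - 2λ + 5.
λ = 1 ± 2i: positive real part.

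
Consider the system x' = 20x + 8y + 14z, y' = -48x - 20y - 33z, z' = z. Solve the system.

Coefficient matrix A = [[20, 8, 14], [-48, -20, -33], [0, 0, 1]].
det(A - λI) = 0 gives eigenvalues λ = 1, -4, 4.
For λ=1: eigenvector (-2,3,1).
For λ=-4: eigenvector (-1,3,0).
For λ=4: eigenvector (1,-2,0).
General solution: C_1e^(t)(-2,3,1) + C_2e^(-4t)(-1,3,0) + C_3e^(4t)(1,-2,0).

x(t) = -2C_1e^(t) - C_2e^(-4t) + C_3e^(4t), y(t) = 3C_1e^(t) + 3C_2e^(-4t) - 2C_3e^(4t), z(t) = C_1e^(t)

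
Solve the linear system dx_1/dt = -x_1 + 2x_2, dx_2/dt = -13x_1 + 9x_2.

Coefficient matrix A = [[-1, 2], [-13, 9]].
Characteristic polynomial det(A - λI) = λ^2 - 8λ + 17 = 0.
Eigenvalues λ = 4 ± i (complex conjugate pair).
For λ=4+i: an eigenvector is (-1,-2) - i(1,3) = (-1 - i, -2 - 3i).
A real fundamental pair from Re and Im of e^((4+i)t)v: X_1 = e^(4t)(cos(t)·(-1,-2) + sin(t)·(1,3)), X_2 = e^(4t)(sin(t)·(-1,-2) - cos(t)·(1,3)).
General solution: c_1X_1 + c_2X_2.

x_1(t) = c_1e^(4t)sin(t) - c_1e^(4t)cos(t) - c_2e^(4t)sin(t) - c_2e^(4t)cos(t), x_2(t) = 3c_1e^(4t)sin(t) - 2c_1e^(4t)cos(t) - 2c_2e^(4t)sin(t) - 3c_2e^(4t)cos(t)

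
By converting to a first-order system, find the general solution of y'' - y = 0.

Let x_1 = y, x_2 = y'. Then x_1' = x_2 and x_2' = x_1.
A = [[0,1],[1,0]]; det(A-λI) = λ^2 - 1.
Eigenvalues λ = -1, 1 with eigenvectors (1,-1), (1,1).

y(t) = C_1e^(-t) + C_2e^(t)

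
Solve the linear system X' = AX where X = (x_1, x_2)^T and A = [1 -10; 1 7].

Coefficient matrix A = [[1, -10], [1, 7]].
Characteristic polynomial det(A - λI) = λ^2 - 8λ + 17 = 0.
Eigenvalues λ = 4 ± i (complex conjugate pair).
For λ=4+i: an eigenvector is (-1,0) - i(3,-1) = (-1 - 3i, 0 + i).
A real fundamental pair from Re and Im of e^((4+i)t)v: X_1 = e^(4t)(cos(t)·(-1,0) + sin(t)·(3,-1)), X_2 = e^(4t)(sin(t)·(-1,0) - cos(t)·(3,-1)).
General solution: C_1X_1 + C_2X_2.

x_1(t) = 3C_1e^(4t)sin(t) - C_1e^(4t)cos(t) - C_2e^(4t)sin(t) - 3C_2e^(4t)cos(t), x_2(t) = -C_1e^(4t)sin(t) + C_2e^(4t)cos(t)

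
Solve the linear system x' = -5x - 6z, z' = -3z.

Coefficient matrix A = [[-5, -6], [0, -3]].
Characteristic polynomial det(A - λI) = λ^2 + 8λ + 15 = 0.
Eigenvalues λ = -3, -5.
For λ=-3: (A-λI) row 1 is [-2, -6], so an eigenvector is (3, -1).
For λ=-5: (A-λI) row 1 is [0, -6], so an eigenvector is (-1, 0).
General solution: C_1e^(-3t)(3,-1) + C_2e^(-5t)(-1,0).

x(t) = 3C_1e^(-3t) - C_2e^(-5t), z(t) = -C_1e^(-3t)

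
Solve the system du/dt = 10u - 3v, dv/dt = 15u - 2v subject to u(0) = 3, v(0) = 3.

u(t) = 3e^(4t)sin(3t) + 3e^(4t)cos(3t), v(t) = 9e^(4t)sin(3t) + 3e^(4t)cos(3t)

Coefficient matrix A = [[10, -3], [15, -2]].
Characteristic polynomial det(A - λI) = λ^2 - 8λ + 25 = 0.
Eigenvalues λ = 4 ± 3i (complex conjugate pair).
For λ=4+3i: an eigenvector is (0,-1) - i(1,2) = (0 - i, -1 - 2i).
A real fundamental pair from Re and Im of e^((4+3i)t)v: X_1 = e^(4t)(cos(3t)·(0,-1) + sin(3t)·(1,2)), X_2 = e^(4t)(sin(3t)·(0,-1) - cos(3t)·(1,2)).
General solution: c_1X_1 + c_2X_2.
Applying u(0)=3, v(0)=3 gives c_1=3, c_2=-3.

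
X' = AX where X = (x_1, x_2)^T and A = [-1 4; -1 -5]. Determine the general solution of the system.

x_1(t) = -2K_1e^(-3t) - 2K_2te^(-3t) - K_2e^(-3t), x_2(t) = K_1e^(-3t) + K_2te^(-3t)

Coefficient matrix A = [[-1, 4], [-1, -5]].
Characteristic polynomial det(A - λI) = λ^2 + 6λ + 9 = 0.
Single eigenvalue λ = -3 with algebraic multiplicity 2.
Eigenvector v = (-2,1); generalized eigenvector w with (A-λI)w=v is (-1,0).
General solution: e^(-3t)[K_1·v + K_2·(t·v + w)].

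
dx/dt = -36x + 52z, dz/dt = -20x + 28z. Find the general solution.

x(t) = -2C_1e^(-4t)sin(4t) - 3C_1e^(-4t)cos(4t) - 3C_2e^(-4t)sin(4t) + 2C_2e^(-4t)cos(4t), z(t) = -C_1e^(-4t)sin(4t) - 2C_1e^(-4t)cos(4t) - 2C_2e^(-4t)sin(4t) + C_2e^(-4t)cos(4t)

Coefficient matrix A = [[-36, 52], [-20, 28]].
Characteristic polynomial det(A - λI) = λ^2 + 8λ + 32 = 0.
Eigenvalues λ = -4 ± 4i (complex conjugate pair).
For λ=-4+4i: an eigenvector is (-3,-2) - i(-2,-1) = (-3 + 2i, -2 + i).
A real fundamental pair from Re and Im of e^((-4+4i)t)v: X_1 = e^(-4t)(cos(4t)·(-3,-2) + sin(4t)·(-2,-1)), X_2 = e^(-4t)(sin(4t)·(-3,-2) - cos(4t)·(-2,-1)).
General solution: C_1X_1 + C_2X_2.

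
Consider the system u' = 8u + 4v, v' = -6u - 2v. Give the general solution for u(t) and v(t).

u(t) = K_1e^(4t) + 2K_2e^(2t), v(t) = -K_1e^(4t) - 3K_2e^(2t)

Coefficient matrix A = [[8, 4], [-6, -2]].
Characteristic polynomial det(A - λI) = λ^2 - 6λ + 8 = 0.
Eigenvalues λ = 4, 2.
For λ=4: (A-λI) row 1 is [4, 4], so an eigenvector is (1, -1).
For λ=2: (A-λI) row 1 is [6, 4], so an eigenvector is (2, -3).
General solution: K_1e^(4t)(1,-1) + K_2e^(2t)(2,-3).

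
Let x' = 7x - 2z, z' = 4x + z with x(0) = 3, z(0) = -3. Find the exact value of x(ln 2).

240

A = [[7,-2],[4,1]]; eigenvalues λ = 3, 5.
Eigenvectors: (-1,-2) for λ=3, (1,1) for λ=5.
From the initial condition, c_1 = 6, c_2 = 9.
x(ln 2) = (6)(2^3)(-1) + (9)(2^5)(1) = 240.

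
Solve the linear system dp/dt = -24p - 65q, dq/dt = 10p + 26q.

p(t) = -3C_1e^(t)sin(5t) - 2C_1e^(t)cos(5t) - 2C_2e^(t)sin(5t) + 3C_2e^(t)cos(5t), q(t) = C_1e^(t)sin(5t) + C_1e^(t)cos(5t) + C_2e^(t)sin(5t) - C_2e^(t)cos(5t)

Coefficient matrix A = [[-24, -65], [10, 26]].
Characteristic polynomial det(A - λI) = λ^2 - 2λ + 26 = 0.
Eigenvalues λ = 1 ± 5i (complex conjugate pair).
For λ=1+5i: an eigenvector is (-2,1) - i(-3,1) = (-2 + 3i, 1 - i).
A real fundamental pair from Re and Im of e^((1+5i)t)v: X_1 = e^(t)(cos(5t)·(-2,1) + sin(5t)·(-3,1)), X_2 = e^(t)(sin(5t)·(-2,1) - cos(5t)·(-3,1)).
General solution: C_1X_1 + C_2X_2.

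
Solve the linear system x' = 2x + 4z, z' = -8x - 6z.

Coefficient matrix A = [[2, 4], [-8, -6]].
Characteristic polynomial det(A - λI) = λ^2 + 4λ + 20 = 0.
Eigenvalues λ = -2 ± 4i (complex conjugate pair).
For λ=-2+4i: an eigenvector is (0,1) - i(1,-1) = (0 - i, 1 + i).
A real fundamental pair from Re and Im of e^((-2+4i)t)v: X_1 = e^(-2t)(cos(4t)·(0,1) + sin(4t)·(1,-1)), X_2 = e^(-2t)(sin(4t)·(0,1) - cos(4t)·(1,-1)).
General solution: c_1X_1 + c_2X_2.

x(t) = c_1e^(-2t)sin(4t) - c_2e^(-2t)cos(4t), z(t) = -c_1e^(-2t)sin(4t) + c_1e^(-2t)cos(4t) + c_2e^(-2t)sin(4t) + c_2e^(-2t)cos(4t)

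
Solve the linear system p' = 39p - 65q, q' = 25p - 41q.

p(t) = 3c_1e^(-t)sin(5t) + 2c_1e^(-t)cos(5t) + 2c_2e^(-t)sin(5t) - 3c_2e^(-t)cos(5t), q(t) = 2c_1e^(-t)sin(5t) + c_1e^(-t)cos(5t) + c_2e^(-t)sin(5t) - 2c_2e^(-t)cos(5t)

Coefficient matrix A = [[39, -65], [25, -41]].
Characteristic polynomial det(A - λI) = λ^2 + 2λ + 26 = 0.
Eigenvalues λ = -1 ± 5i (complex conjugate pair).
For λ=-1+5i: an eigenvector is (2,1) - i(3,2) = (2 - 3i, 1 - 2i).
A real fundamental pair from Re and Im of e^((-1+5i)t)v: X_1 = e^(-t)(cos(5t)·(2,1) + sin(5t)·(3,2)), X_2 = e^(-t)(sin(5t)·(2,1) - cos(5t)·(3,2)).
General solution: c_1X_1 + c_2X_2.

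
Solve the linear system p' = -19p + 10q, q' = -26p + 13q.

p(t) = c_1e^(-3t)sin(2t) - 2c_1e^(-3t)cos(2t) - 2c_2e^(-3t)sin(2t) - c_2e^(-3t)cos(2t), q(t) = 2c_1e^(-3t)sin(2t) - 3c_1e^(-3t)cos(2t) - 3c_2e^(-3t)sin(2t) - 2c_2e^(-3t)cos(2t)

Coefficient matrix A = [[-19, 10], [-26, 13]].
Characteristic polynomial det(A - λI) = λ^2 + 6λ + 13 = 0.
Eigenvalues λ = -3 ± 2i (complex conjugate pair).
For λ=-3+2i: an eigenvector is (-2,-3) - i(1,2) = (-2 - i, -3 - 2i).
A real fundamental pair from Re and Im of e^((-3+2i)t)v: X_1 = e^(-3t)(cos(2t)·(-2,-3) + sin(2t)·(1,2)), X_2 = e^(-3t)(sin(2t)·(-2,-3) - cos(2t)·(1,2)).
General solution: c_1X_1 + c_2X_2.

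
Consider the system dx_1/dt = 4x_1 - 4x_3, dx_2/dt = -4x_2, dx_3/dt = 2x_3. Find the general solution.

x_1(t) = C_1e^(4t) + 2C_3e^(2t), x_2(t) = C_2e^(-4t), x_3(t) = C_3e^(2t)

Coefficient matrix A = [[4, 0, -4], [0, -4, 0], [0, 0, 2]].
det(A - λI) = 0 gives eigenvalues λ = 4, -4, 2.
For λ=4: eigenvector (1,0,0).
For λ=-4: eigenvector (0,1,0).
For λ=2: eigenvector (2,0,1).
General solution: C_1e^(4t)(1,0,0) + C_2e^(-4t)(0,1,0) + C_3e^(2t)(2,0,1).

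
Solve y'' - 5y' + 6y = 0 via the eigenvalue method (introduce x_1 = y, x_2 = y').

Let x_1 = y, x_2 = y'. Then x_1' = x_2 and x_2' = -6x_1 + 5x_2.
A = [[0,1],[-6,5]]; det(A-λI) = λ^2 - 5λ + 6.
Eigenvalues λ = 2, 3 with eigenvectors (1,2), (1,3).

y(t) = K_1e^(2t) + K_2e^(3t)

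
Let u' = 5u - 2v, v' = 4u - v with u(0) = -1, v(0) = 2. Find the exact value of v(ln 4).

-232

A = [[5,-2],[4,-1]]; eigenvalues λ = 3, 1.
Eigenvectors: (1,1) for λ=3, (1,2) for λ=1.
From the initial condition, c_1 = -4, c_2 = 3.
v(ln 4) = (-4)(4^3)(1) + (3)(4^1)(2) = -232.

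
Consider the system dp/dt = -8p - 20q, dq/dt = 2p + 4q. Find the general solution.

p(t) = 3c_1e^(-2t)sin(2t) - c_1e^(-2t)cos(2t) - c_2e^(-2t)sin(2t) - 3c_2e^(-2t)cos(2t), q(t) = -c_1e^(-2t)sin(2t) + c_2e^(-2t)cos(2t)

Coefficient matrix A = [[-8, -20], [2, 4]].
Characteristic polynomial det(A - λI) = λ^2 + 4λ + 8 = 0.
Eigenvalues λ = -2 ± 2i (complex conjugate pair).
For λ=-2+2i: an eigenvector is (-1,0) - i(3,-1) = (-1 - 3i, 0 + i).
A real fundamental pair from Re and Im of e^((-2+2i)t)v: X_1 = e^(-2t)(cos(2t)·(-1,0) + sin(2t)·(3,-1)), X_2 = e^(-2t)(sin(2t)·(-1,0) - cos(2t)·(3,-1)).
General solution: c_1X_1 + c_2X_2.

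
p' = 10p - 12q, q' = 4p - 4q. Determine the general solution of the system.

p(t) = 2C_1e^(4t) + 3C_2e^(2t), q(t) = C_1e^(4t) + 2C_2e^(2t)

Coefficient matrix A = [[10, -12], [4, -4]].
Characteristic polynomial det(A - λI) = λ^2 - 6λ + 8 = 0.
Eigenvalues λ = 4, 2.
For λ=4: (A-λI) row 1 is [6, -12], so an eigenvector is (2, 1).
For λ=2: (A-λI) row 1 is [8, -12], so an eigenvector is (3, 2).
General solution: C_1e^(4t)(2,1) + C_2e^(2t)(3,2).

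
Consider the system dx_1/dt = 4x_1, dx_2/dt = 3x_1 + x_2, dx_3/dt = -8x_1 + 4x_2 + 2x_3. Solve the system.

Coefficient matrix A = [[4, 0, 0], [3, 1, 0], [-8, 4, 2]].
det(A - λI) = 0 gives eigenvalues λ = 4, 2, 1.
For λ=4: eigenvector (-1,-1,2).
For λ=2: eigenvector (0,0,1).
For λ=1: eigenvector (0,-1,4).
General solution: c_1e^(4t)(-1,-1,2) + c_2e^(2t)(0,0,1) + c_3e^(t)(0,-1,4).

x_1(t) = -c_1e^(4t), x_2(t) = -c_1e^(4t) - c_3e^(t), x_3(t) = 2c_1e^(4t) + c_2e^(2t) + 4c_3e^(t)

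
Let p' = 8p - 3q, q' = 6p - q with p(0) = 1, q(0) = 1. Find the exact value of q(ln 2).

32

A = [[8,-3],[6,-1]]; eigenvalues λ = 2, 5.
Eigenvectors: (-1,-2) for λ=2, (1,1) for λ=5.
From the initial condition, c_1 = 0, c_2 = 1.
q(ln 2) = (0)(2^2)(-2) + (1)(2^5)(1) = 32.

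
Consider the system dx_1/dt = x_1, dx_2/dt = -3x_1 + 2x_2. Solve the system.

x_1(t) = K_1e^(t), x_2(t) = 3K_1e^(t) + K_2e^(2t)

Coefficient matrix A = [[1, 0], [-3, 2]].
Characteristic polynomial det(A - λI) = λ^2 - 3λ + 2 = 0.
Eigenvalues λ = 1, 2.
For λ=1: (A-λI) row 2 is [-3, 1], so an eigenvector is (1, 3).
For λ=2: (A-λI) row 1 is [-1, 0], so an eigenvector is (0, 1).
General solution: K_1e^(t)(1,3) + K_2e^(2t)(0,1).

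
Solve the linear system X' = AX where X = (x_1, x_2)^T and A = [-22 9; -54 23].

Coefficient matrix A = [[-22, 9], [-54, 23]].
Characteristic polynomial det(A - λI) = λ^2 - λ - 20 = 0.
Eigenvalues λ = 5, -4.
For λ=5: (A-λI) row 1 is [-27, 9], so an eigenvector is (1, 3).
For λ=-4: (A-λI) row 1 is [-18, 9], so an eigenvector is (1, 2).
General solution: c_1e^(5t)(1,3) + c_2e^(-4t)(1,2).

x_1(t) = c_1e^(5t) + c_2e^(-4t), x_2(t) = 3c_1e^(5t) + 2c_2e^(-4t)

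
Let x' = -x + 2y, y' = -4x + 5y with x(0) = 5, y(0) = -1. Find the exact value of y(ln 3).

-291

A = [[-1,2],[-4,5]]; eigenvalues λ = 1, 3.
Eigenvectors: (-1,-1) for λ=1, (1,2) for λ=3.
From the initial condition, c_1 = -11, c_2 = -6.
y(ln 3) = (-11)(3^1)(-1) + (-6)(3^3)(2) = -291.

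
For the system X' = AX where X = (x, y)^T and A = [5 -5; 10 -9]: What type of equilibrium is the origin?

A = [[5,-5],[10,-9]]; det(A-λI) = λ^2 + 4λ + 5.
λ = -2 ± i: negative real part.

stable spiral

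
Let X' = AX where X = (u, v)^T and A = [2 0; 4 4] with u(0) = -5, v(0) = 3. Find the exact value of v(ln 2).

A = [[2,0],[4,4]]; eigenvalues λ = 2, 4.
Eigenvectors: (-1,2) for λ=2, (0,1) for λ=4.
From the initial condition, c_1 = 5, c_2 = -7.
v(ln 2) = (5)(2^2)(2) + (-7)(2^4)(1) = -72.

-72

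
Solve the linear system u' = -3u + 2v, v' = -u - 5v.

u(t) = -c_1e^(-4t)sin(t) - c_1e^(-4t)cos(t) - c_2e^(-4t)sin(t) + c_2e^(-4t)cos(t), v(t) = c_1e^(-4t)sin(t) - c_2e^(-4t)cos(t)

Coefficient matrix A = [[-3, 2], [-1, -5]].
Characteristic polynomial det(A - λI) = λ^2 + 8λ + 17 = 0.
Eigenvalues λ = -4 ± i (complex conjugate pair).
For λ=-4+i: an eigenvector is (-1,0) - i(-1,1) = (-1 + i, 0 - i).
A real fundamental pair from Re and Im of e^((-4+i)t)v: X_1 = e^(-4t)(cos(t)·(-1,0) + sin(t)·(-1,1)), X_2 = e^(-4t)(sin(t)·(-1,0) - cos(t)·(-1,1)).
General solution: c_1X_1 + c_2X_2.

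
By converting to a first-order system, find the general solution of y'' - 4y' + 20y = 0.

Let x_1 = y, x_2 = y'. Then x_1' = x_2 and x_2' = -20x_1 + 4x_2.
A = [[0,1],[-20,4]]; det(A-λI) = λ^2 - 4λ + 20.
Eigenvalues λ = 2 ± 4i.

y(t) = c_1e^(2t)cos(4t) + c_2e^(2t)sin(4t)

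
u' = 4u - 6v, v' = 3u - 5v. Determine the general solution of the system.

Coefficient matrix A = [[4, -6], [3, -5]].
Characteristic polynomial det(A - λI) = λ^2 + λ - 2 = 0.
Eigenvalues λ = -2, 1.
For λ=-2: (A-λI) row 1 is [6, -6], so an eigenvector is (-1, -1).
For λ=1: (A-λI) row 1 is [3, -6], so an eigenvector is (2, 1).
General solution: c_1e^(-2t)(-1,-1) + c_2e^(t)(2,1).

u(t) = -c_1e^(-2t) + 2c_2e^(t), v(t) = -c_1e^(-2t) + c_2e^(t)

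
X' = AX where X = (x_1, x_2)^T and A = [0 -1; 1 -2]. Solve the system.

x_1(t) = K_1e^(-t) + K_2te^(-t), x_2(t) = K_1e^(-t) + K_2te^(-t) - K_2e^(-t)

Coefficient matrix A = [[0, -1], [1, -2]].
Characteristic polynomial det(A - λI) = λ^2 + 2λ + 1 = 0.
Single eigenvalue λ = -1 with algebraic multiplicity 2.
Eigenvector v = (1,1); generalized eigenvector w with (A-λI)w=v is (0,-1).
General solution: e^(-t)[K_1·v + K_2·(t·v + w)].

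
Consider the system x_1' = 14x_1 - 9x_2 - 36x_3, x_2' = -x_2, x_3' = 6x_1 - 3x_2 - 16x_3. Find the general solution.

Coefficient matrix A = [[14, -9, -36], [0, -1, 0], [6, -3, -16]].
det(A - λI) = 0 gives eigenvalues λ = 2, -1, -4.
For λ=2: eigenvector (3,0,1).
For λ=-1: eigenvector (3,1,1).
For λ=-4: eigenvector (2,0,1).
General solution: K_1e^(2t)(3,0,1) + K_2e^(-t)(3,1,1) + K_3e^(-4t)(2,0,1).

x_1(t) = 3K_1e^(2t) + 3K_2e^(-t) + 2K_3e^(-4t), x_2(t) = K_2e^(-t), x_3(t) = K_1e^(2t) + K_2e^(-t) + K_3e^(-4t)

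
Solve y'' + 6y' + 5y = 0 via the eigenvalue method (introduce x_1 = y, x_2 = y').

y(t) = c_1e^(-5t) + c_2e^(-t)

Let x_1 = y, x_2 = y'. Then x_1' = x_2 and x_2' = -5x_1 - 6x_2.
A = [[0,1],[-5,-6]]; det(A-λI) = λ^2 + 6λ + 5.
Eigenvalues λ = -5, -1 with eigenvectors (1,-5), (1,-1).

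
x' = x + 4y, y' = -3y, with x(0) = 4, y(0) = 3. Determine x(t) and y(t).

x(t) = 7e^(t) - 3e^(-3t), y(t) = 3e^(-3t)

Coefficient matrix A = [[1, 4], [0, -3]].
Characteristic polynomial det(A - λI) = λ^2 + 2λ - 3 = 0.
Eigenvalues λ = -3, 1.
For λ=-3: (A-λI) row 1 is [4, 4], so an eigenvector is (1, -1).
For λ=1: (A-λI) row 1 is [0, 4], so an eigenvector is (-1, 0).
General solution: K_1e^(-3t)(1,-1) + K_2e^(t)(-1,0).
Applying x(0)=4, y(0)=3 gives K_1=-3, K_2=-7.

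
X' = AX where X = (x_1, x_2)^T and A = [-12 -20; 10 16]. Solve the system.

x_1(t) = 3K_1e^(2t)sin(2t) + K_1e^(2t)cos(2t) + K_2e^(2t)sin(2t) - 3K_2e^(2t)cos(2t), x_2(t) = -2K_1e^(2t)sin(2t) - K_1e^(2t)cos(2t) - K_2e^(2t)sin(2t) + 2K_2e^(2t)cos(2t)

Coefficient matrix A = [[-12, -20], [10, 16]].
Characteristic polynomial det(A - λI) = λ^2 - 4λ + 8 = 0.
Eigenvalues λ = 2 ± 2i (complex conjugate pair).
For λ=2+2i: an eigenvector is (1,-1) - i(3,-2) = (1 - 3i, -1 + 2i).
A real fundamental pair from Re and Im of e^((2+2i)t)v: X_1 = e^(2t)(cos(2t)·(1,-1) + sin(2t)·(3,-2)), X_2 = e^(2t)(sin(2t)·(1,-1) - cos(2t)·(3,-2)).
General solution: K_1X_1 + K_2X_2.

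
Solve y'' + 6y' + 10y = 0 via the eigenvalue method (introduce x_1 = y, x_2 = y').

Let x_1 = y, x_2 = y'. Then x_1' = x_2 and x_2' = -10x_1 - 6x_2.
A = [[0,1],[-10,-6]]; det(A-λI) = λ^2 + 6λ + 10.
Eigenvalues λ = -3 ± i.

y(t) = c_1e^(-3t)cos(t) + c_2e^(-3t)sin(t)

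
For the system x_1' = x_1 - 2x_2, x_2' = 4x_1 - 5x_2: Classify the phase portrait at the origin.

stable node

A = [[1,-2],[4,-5]]; det(A-λI) = λ^2 + 4λ + 3.
λ = -1, -3: both negative.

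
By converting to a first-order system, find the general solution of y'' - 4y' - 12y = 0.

y(t) = C_1e^(-2t) + C_2e^(6t)

Let x_1 = y, x_2 = y'. Then x_1' = x_2 and x_2' = 12x_1 + 4x_2.
A = [[0,1],[12,4]]; det(A-λI) = λ^2 - 4λ - 12.
Eigenvalues λ = -2, 6 with eigenvectors (1,-2), (1,6).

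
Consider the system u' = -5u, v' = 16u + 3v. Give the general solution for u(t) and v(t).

Coefficient matrix A = [[-5, 0], [16, 3]].
Characteristic polynomial det(A - λI) = λ^2 + 2λ - 15 = 0.
Eigenvalues λ = -5, 3.
For λ=-5: (A-λI) row 2 is [16, 8], so an eigenvector is (-1, 2).
For λ=3: (A-λI) row 1 is [-8, 0], so an eigenvector is (0, 1).
General solution: C_1e^(-5t)(-1,2) + C_2e^(3t)(0,1).

u(t) = -C_1e^(-5t), v(t) = 2C_1e^(-5t) + C_2e^(3t)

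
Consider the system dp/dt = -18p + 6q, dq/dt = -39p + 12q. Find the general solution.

Coefficient matrix A = [[-18, 6], [-39, 12]].
Characteristic polynomial det(A - λI) = λ^2 + 6λ + 18 = 0.
Eigenvalues λ = -3 ± 3i (complex conjugate pair).
For λ=-3+3i: an eigenvector is (1,3) - i(1,2) = (1 - i, 3 - 2i).
A real fundamental pair from Re and Im of e^((-3+3i)t)v: X_1 = e^(-3t)(cos(3t)·(1,3) + sin(3t)·(1,2)), X_2 = e^(-3t)(sin(3t)·(1,3) - cos(3t)·(1,2)).
General solution: c_1X_1 + c_2X_2.

p(t) = c_1e^(-3t)sin(3t) + c_1e^(-3t)cos(3t) + c_2e^(-3t)sin(3t) - c_2e^(-3t)cos(3t), q(t) = 2c_1e^(-3t)sin(3t) + 3c_1e^(-3t)cos(3t) + 3c_2e^(-3t)sin(3t) - 2c_2e^(-3t)cos(3t)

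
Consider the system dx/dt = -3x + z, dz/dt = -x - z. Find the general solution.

Coefficient matrix A = [[-3, 1], [-1, -1]].
Characteristic polynomial det(A - λI) = λ^2 + 4λ + 4 = 0.
Single eigenvalue λ = -2 with algebraic multiplicity 2.
Eigenvector v = (-1,-1); generalized eigenvector w with (A-λI)w=v is (1,0).
General solution: e^(-2t)[K_1·v + K_2·(t·v + w)].

x(t) = -K_1e^(-2t) - K_2te^(-2t) + K_2e^(-2t), z(t) = -K_1e^(-2t) - K_2te^(-2t)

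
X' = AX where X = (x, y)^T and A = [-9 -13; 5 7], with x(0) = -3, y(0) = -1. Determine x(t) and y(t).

Coefficient matrix A = [[-9, -13], [5, 7]].
Characteristic polynomial det(A - λI) = λ^2 + 2λ + 2 = 0.
Eigenvalues λ = -1 ± i (complex conjugate pair).
For λ=-1+i: an eigenvector is (3,-2) - i(2,-1) = (3 - 2i, -2 + i).
A real fundamental pair from Re and Im of e^((-1+i)t)v: X_1 = e^(-t)(cos(t)·(3,-2) + sin(t)·(2,-1)), X_2 = e^(-t)(sin(t)·(3,-2) - cos(t)·(2,-1)).
General solution: K_1X_1 + K_2X_2.
Applying x(0)=-3, y(0)=-1 gives K_1=5, K_2=9.

x(t) = 37e^(-t)sin(t) - 3e^(-t)cos(t), y(t) = -23e^(-t)sin(t) - e^(-t)cos(t)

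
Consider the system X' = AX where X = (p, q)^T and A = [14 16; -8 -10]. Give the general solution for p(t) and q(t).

Coefficient matrix A = [[14, 16], [-8, -10]].
Characteristic polynomial det(A - λI) = λ^2 - 4λ - 12 = 0.
Eigenvalues λ = 6, -2.
For λ=6: (A-λI) row 1 is [8, 16], so an eigenvector is (-2, 1).
For λ=-2: (A-λI) row 1 is [16, 16], so an eigenvector is (1, -1).
General solution: K_1e^(6t)(-2,1) + K_2e^(-2t)(1,-1).

p(t) = -2K_1e^(6t) + K_2e^(-2t), q(t) = K_1e^(6t) - K_2e^(-2t)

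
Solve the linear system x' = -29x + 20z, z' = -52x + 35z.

Coefficient matrix A = [[-29, 20], [-52, 35]].
Characteristic polynomial det(A - λI) = λ^2 - 6λ + 25 = 0.
Eigenvalues λ = 3 ± 4i (complex conjugate pair).
For λ=3+4i: an eigenvector is (-2,-3) - i(1,2) = (-2 - i, -3 - 2i).
A real fundamental pair from Re and Im of e^((3+4i)t)v: X_1 = e^(3t)(cos(4t)·(-2,-3) + sin(4t)·(1,2)), X_2 = e^(3t)(sin(4t)·(-2,-3) - cos(4t)·(1,2)).
General solution: c_1X_1 + c_2X_2.

x(t) = c_1e^(3t)sin(4t) - 2c_1e^(3t)cos(4t) - 2c_2e^(3t)sin(4t) - c_2e^(3t)cos(4t), z(t) = 2c_1e^(3t)sin(4t) - 3c_1e^(3t)cos(4t) - 3c_2e^(3t)sin(4t) - 2c_2e^(3t)cos(4t)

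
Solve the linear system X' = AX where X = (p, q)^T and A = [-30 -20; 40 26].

p(t) = K_1e^(-2t)sin(4t) + 2K_1e^(-2t)cos(4t) + 2K_2e^(-2t)sin(4t) - K_2e^(-2t)cos(4t), q(t) = -K_1e^(-2t)sin(4t) - 3K_1e^(-2t)cos(4t) - 3K_2e^(-2t)sin(4t) + K_2e^(-2t)cos(4t)

Coefficient matrix A = [[-30, -20], [40, 26]].
Characteristic polynomial det(A - λI) = λ^2 + 4λ + 20 = 0.
Eigenvalues λ = -2 ± 4i (complex conjugate pair).
For λ=-2+4i: an eigenvector is (2,-3) - i(1,-1) = (2 - i, -3 + i).
A real fundamental pair from Re and Im of e^((-2+4i)t)v: X_1 = e^(-2t)(cos(4t)·(2,-3) + sin(4t)·(1,-1)), X_2 = e^(-2t)(sin(4t)·(2,-3) - cos(4t)·(1,-1)).
General solution: K_1X_1 + K_2X_2.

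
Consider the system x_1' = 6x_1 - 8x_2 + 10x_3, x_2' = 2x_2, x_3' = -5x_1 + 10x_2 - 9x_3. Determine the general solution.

Coefficient matrix A = [[6, -8, 10], [0, 2, 0], [-5, 10, -9]].
det(A - λI) = 0 gives eigenvalues λ = -4, 2, 1.
For λ=-4: eigenvector (-1,0,1).
For λ=2: eigenvector (2,1,0).
For λ=1: eigenvector (-2,0,1).
General solution: c_1e^(-4t)(-1,0,1) + c_2e^(2t)(2,1,0) + c_3e^(t)(-2,0,1).

x_1(t) = -c_1e^(-4t) + 2c_2e^(2t) - 2c_3e^(t), x_2(t) = c_2e^(2t), x_3(t) = c_1e^(-4t) + c_3e^(t)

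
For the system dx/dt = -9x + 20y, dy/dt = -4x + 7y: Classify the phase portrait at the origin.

stable spiral

A = [[-9,20],[-4,7]]; det(A-λI) = λ^2 + 2λ + 17.
λ = -1 ± 4i: negative real part.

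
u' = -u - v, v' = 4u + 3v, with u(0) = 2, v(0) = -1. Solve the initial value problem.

Coefficient matrix A = [[-1, -1], [4, 3]].
Characteristic polynomial det(A - λI) = λ^2 - 2λ + 1 = 0.
Single eigenvalue λ = 1 with algebraic multiplicity 2.
Eigenvector v = (1,-2); generalized eigenvector w with (A-λI)w=v is (-2,3).
General solution: e^(t)[C_1·v + C_2·(t·v + w)].
Applying u(0)=2, v(0)=-1 gives C_1=-4, C_2=-3.

u(t) = -3te^(t) + 2e^(t), v(t) = 6te^(t) - e^(t)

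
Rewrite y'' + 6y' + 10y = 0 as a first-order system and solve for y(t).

y(t) = K_1e^(-3t)cos(t) + K_2e^(-3t)sin(t)

Let x_1 = y, x_2 = y'. Then x_1' = x_2 and x_2' = -10x_1 - 6x_2.
A = [[0,1],[-10,-6]]; det(A-λI) = λ^2 + 6λ + 10.
Eigenvalues λ = -3 ± i.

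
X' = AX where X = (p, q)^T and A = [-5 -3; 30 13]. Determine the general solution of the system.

Coefficient matrix A = [[-5, -3], [30, 13]].
Characteristic polynomial det(A - λI) = λ^2 - 8λ + 25 = 0.
Eigenvalues λ = 4 ± 3i (complex conjugate pair).
For λ=4+3i: an eigenvector is (1,-3) - i(0,1) = (1, -3 - i).
A real fundamental pair from Re and Im of e^((4+3i)t)v: X_1 = e^(4t)(cos(3t)·(1,-3) + sin(3t)·(0,1)), X_2 = e^(4t)(sin(3t)·(1,-3) - cos(3t)·(0,1)).
General solution: c_1X_1 + c_2X_2.

p(t) = c_1e^(4t)cos(3t) + c_2e^(4t)sin(3t), q(t) = c_1e^(4t)sin(3t) - 3c_1e^(4t)cos(3t) - 3c_2e^(4t)sin(3t) - c_2e^(4t)cos(3t)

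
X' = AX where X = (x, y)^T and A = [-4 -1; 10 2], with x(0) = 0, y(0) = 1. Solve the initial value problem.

Coefficient matrix A = [[-4, -1], [10, 2]].
Characteristic polynomial det(A - λI) = λ^2 + 2λ + 2 = 0.
Eigenvalues λ = -1 ± i (complex conjugate pair).
For λ=-1+i: an eigenvector is (0,1) - i(-1,3) = (0 + i, 1 - 3i).
A real fundamental pair from Re and Im of e^((-1+i)t)v: X_1 = e^(-t)(cos(t)·(0,1) + sin(t)·(-1,3)), X_2 = e^(-t)(sin(t)·(0,1) - cos(t)·(-1,3)).
General solution: K_1X_1 + K_2X_2.
Applying x(0)=0, y(0)=1 gives K_1=1, K_2=0.

x(t) = -e^(-t)sin(t), y(t) = 3e^(-t)sin(t) + e^(-t)cos(t)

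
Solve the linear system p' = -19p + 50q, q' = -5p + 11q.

Coefficient matrix A = [[-19, 50], [-5, 11]].
Characteristic polynomial det(A - λI) = λ^2 + 8λ + 41 = 0.
Eigenvalues λ = -4 ± 5i (complex conjugate pair).
For λ=-4+5i: an eigenvector is (1,0) - i(-3,-1) = (1 + 3i, 0 + i).
A real fundamental pair from Re and Im of e^((-4+5i)t)v: X_1 = e^(-4t)(cos(5t)·(1,0) + sin(5t)·(-3,-1)), X_2 = e^(-4t)(sin(5t)·(1,0) - cos(5t)·(-3,-1)).
General solution: c_1X_1 + c_2X_2.

p(t) = -3c_1e^(-4t)sin(5t) + c_1e^(-4t)cos(5t) + c_2e^(-4t)sin(5t) + 3c_2e^(-4t)cos(5t), q(t) = -c_1e^(-4t)sin(5t) + c_2e^(-4t)cos(5t)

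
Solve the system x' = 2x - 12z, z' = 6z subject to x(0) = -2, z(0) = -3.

x(t) = 9e^(6t) - 11e^(2t), z(t) = -3e^(6t)

Coefficient matrix A = [[2, -12], [0, 6]].
Characteristic polynomial det(A - λI) = λ^2 - 8λ + 12 = 0.
Eigenvalues λ = 6, 2.
For λ=6: (A-λI) row 1 is [-4, -12], so an eigenvector is (-3, 1).
For λ=2: (A-λI) row 1 is [0, -12], so an eigenvector is (-1, 0).
General solution: c_1e^(6t)(-3,1) + c_2e^(2t)(-1,0).
Applying x(0)=-2, z(0)=-3 gives c_1=-3, c_2=11.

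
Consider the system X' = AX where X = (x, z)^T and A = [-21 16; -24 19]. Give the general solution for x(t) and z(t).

x(t) = 2K_1e^(3t) - K_2e^(-5t), z(t) = 3K_1e^(3t) - K_2e^(-5t)

Coefficient matrix A = [[-21, 16], [-24, 19]].
Characteristic polynomial det(A - λI) = λ^2 + 2λ - 15 = 0.
Eigenvalues λ = 3, -5.
For λ=3: (A-λI) row 1 is [-24, 16], so an eigenvector is (2, 3).
For λ=-5: (A-λI) row 1 is [-16, 16], so an eigenvector is (-1, -1).
General solution: K_1e^(3t)(2,3) + K_2e^(-5t)(-1,-1).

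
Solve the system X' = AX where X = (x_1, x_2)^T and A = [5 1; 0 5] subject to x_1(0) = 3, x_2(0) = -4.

x_1(t) = -4te^(5t) + 3e^(5t), x_2(t) = -4e^(5t)

Coefficient matrix A = [[5, 1], [0, 5]].
Characteristic polynomial det(A - λI) = λ^2 - 10λ + 25 = 0.
Single eigenvalue λ = 5 with algebraic multiplicity 2.
Eigenvector v = (-1,0); generalized eigenvector w with (A-λI)w=v is (3,-1).
General solution: e^(5t)[K_1·v + K_2·(t·v + w)].
Applying x_1(0)=3, x_2(0)=-4 gives K_1=9, K_2=4.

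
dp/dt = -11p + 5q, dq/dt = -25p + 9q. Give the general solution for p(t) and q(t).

p(t) = -c_1e^(-t)sin(5t) + c_2e^(-t)cos(5t), q(t) = -2c_1e^(-t)sin(5t) - c_1e^(-t)cos(5t) - c_2e^(-t)sin(5t) + 2c_2e^(-t)cos(5t)

Coefficient matrix A = [[-11, 5], [-25, 9]].
Characteristic polynomial det(A - λI) = λ^2 + 2λ + 26 = 0.
Eigenvalues λ = -1 ± 5i (complex conjugate pair).
For λ=-1+5i: an eigenvector is (0,-1) - i(-1,-2) = (0 + i, -1 + 2i).
A real fundamental pair from Re and Im of e^((-1+5i)t)v: X_1 = e^(-t)(cos(5t)·(0,-1) + sin(5t)·(-1,-2)), X_2 = e^(-t)(sin(5t)·(0,-1) - cos(5t)·(-1,-2)).
General solution: c_1X_1 + c_2X_2.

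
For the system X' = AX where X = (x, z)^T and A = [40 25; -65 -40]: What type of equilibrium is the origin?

A = [[40,25],[-65,-40]]; det(A-λI) = λ^2 + 25.
λ = 0 ± 5i: zero real part.

center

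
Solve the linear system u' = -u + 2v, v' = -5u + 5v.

u(t) = -C_1e^(2t)sin(t) + C_1e^(2t)cos(t) + C_2e^(2t)sin(t) + C_2e^(2t)cos(t), v(t) = -2C_1e^(2t)sin(t) + C_1e^(2t)cos(t) + C_2e^(2t)sin(t) + 2C_2e^(2t)cos(t)

Coefficient matrix A = [[-1, 2], [-5, 5]].
Characteristic polynomial det(A - λI) = λ^2 - 4λ + 5 = 0.
Eigenvalues λ = 2 ± i (complex conjugate pair).
For λ=2+i: an eigenvector is (1,1) - i(-1,-2) = (1 + i, 1 + 2i).
A real fundamental pair from Re and Im of e^((2+i)t)v: X_1 = e^(2t)(cos(t)·(1,1) + sin(t)·(-1,-2)), X_2 = e^(2t)(sin(t)·(1,1) - cos(t)·(-1,-2)).
General solution: C_1X_1 + C_2X_2.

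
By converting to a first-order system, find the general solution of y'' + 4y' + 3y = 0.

Let x_1 = y, x_2 = y'. Then x_1' = x_2 and x_2' = -3x_1 - 4x_2.
A = [[0,1],[-3,-4]]; det(A-λI) = λ^2 + 4λ + 3.
Eigenvalues λ = -1, -3 with eigenvectors (1,-1), (1,-3).

y(t) = c_1e^(-t) + c_2e^(-3t)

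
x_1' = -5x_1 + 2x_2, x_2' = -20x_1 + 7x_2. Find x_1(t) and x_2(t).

x_1(t) = -K_1e^(t)sin(2t) + K_2e^(t)cos(2t), x_2(t) = -3K_1e^(t)sin(2t) - K_1e^(t)cos(2t) - K_2e^(t)sin(2t) + 3K_2e^(t)cos(2t)

Coefficient matrix A = [[-5, 2], [-20, 7]].
Characteristic polynomial det(A - λI) = λ^2 - 2λ + 5 = 0.
Eigenvalues λ = 1 ± 2i (complex conjugate pair).
For λ=1+2i: an eigenvector is (0,-1) - i(-1,-3) = (0 + i, -1 + 3i).
A real fundamental pair from Re and Im of e^((1+2i)t)v: X_1 = e^(t)(cos(2t)·(0,-1) + sin(2t)·(-1,-3)), X_2 = e^(t)(sin(2t)·(0,-1) - cos(2t)·(-1,-3)).
General solution: K_1X_1 + K_2X_2.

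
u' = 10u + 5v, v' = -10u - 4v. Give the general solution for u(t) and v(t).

Coefficient matrix A = [[10, 5], [-10, -4]].
Characteristic polynomial det(A - λI) = λ^2 - 6λ + 10 = 0.
Eigenvalues λ = 3 ± i (complex conjugate pair).
For λ=3+i: an eigenvector is (-1,1) - i(-2,3) = (-1 + 2i, 1 - 3i).
A real fundamental pair from Re and Im of e^((3+i)t)v: X_1 = e^(3t)(cos(t)·(-1,1) + sin(t)·(-2,3)), X_2 = e^(3t)(sin(t)·(-1,1) - cos(t)·(-2,3)).
General solution: C_1X_1 + C_2X_2.

u(t) = -2C_1e^(3t)sin(t) - C_1e^(3t)cos(t) - C_2e^(3t)sin(t) + 2C_2e^(3t)cos(t), v(t) = 3C_1e^(3t)sin(t) + C_1e^(3t)cos(t) + C_2e^(3t)sin(t) - 3C_2e^(3t)cos(t)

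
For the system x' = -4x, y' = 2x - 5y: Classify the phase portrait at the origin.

A = [[-4,0],[2,-5]]; det(A-λI) = λ^2 + 9λ + 20.
λ = -5, -4: both negative.

stable node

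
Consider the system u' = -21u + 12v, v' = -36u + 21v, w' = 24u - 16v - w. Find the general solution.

u(t) = C_1e^(3t) - 2C_2e^(-3t), v(t) = 2C_1e^(3t) - 3C_2e^(-3t), w(t) = -2C_1e^(3t) + C_3e^(-t)

Coefficient matrix A = [[-21, 12, 0], [-36, 21, 0], [24, -16, -1]].
det(A - λI) = 0 gives eigenvalues λ = 3, -3, -1.
For λ=3: eigenvector (1,2,-2).
For λ=-3: eigenvector (-2,-3,0).
For λ=-1: eigenvector (0,0,1).
General solution: C_1e^(3t)(1,2,-2) + C_2e^(-3t)(-2,-3,0) + C_3e^(-t)(0,0,1).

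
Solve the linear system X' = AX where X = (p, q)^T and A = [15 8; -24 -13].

Coefficient matrix A = [[15, 8], [-24, -13]].
Characteristic polynomial det(A - λI) = λ^2 - 2λ - 3 = 0.
Eigenvalues λ = 3, -1.
For λ=3: (A-λI) row 1 is [12, 8], so an eigenvector is (2, -3).
For λ=-1: (A-λI) row 1 is [16, 8], so an eigenvector is (-1, 2).
General solution: C_1e^(3t)(2,-3) + C_2e^(-t)(-1,2).

p(t) = 2C_1e^(3t) - C_2e^(-t), q(t) = -3C_1e^(3t) + 2C_2e^(-t)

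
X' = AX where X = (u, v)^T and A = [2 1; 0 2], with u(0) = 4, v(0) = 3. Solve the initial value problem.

u(t) = 3te^(2t) + 4e^(2t), v(t) = 3e^(2t)

Coefficient matrix A = [[2, 1], [0, 2]].
Characteristic polynomial det(A - λI) = λ^2 - 4λ + 4 = 0.
Single eigenvalue λ = 2 with algebraic multiplicity 2.
Eigenvector v = (-1,0); generalized eigenvector w with (A-λI)w=v is (-2,-1).
General solution: e^(2t)[C_1·v + C_2·(t·v + w)].
Applying u(0)=4, v(0)=3 gives C_1=2, C_2=-3.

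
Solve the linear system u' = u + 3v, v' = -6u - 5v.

Coefficient matrix A = [[1, 3], [-6, -5]].
Characteristic polynomial det(A - λI) = λ^2 + 4λ + 13 = 0.
Eigenvalues λ = -2 ± 3i (complex conjugate pair).
For λ=-2+3i: an eigenvector is (0,1) - i(1,-1) = (0 - i, 1 + i).
A real fundamental pair from Re and Im of e^((-2+3i)t)v: X_1 = e^(-2t)(cos(3t)·(0,1) + sin(3t)·(1,-1)), X_2 = e^(-2t)(sin(3t)·(0,1) - cos(3t)·(1,-1)).
General solution: K_1X_1 + K_2X_2.

u(t) = K_1e^(-2t)sin(3t) - K_2e^(-2t)cos(3t), v(t) = -K_1e^(-2t)sin(3t) + K_1e^(-2t)cos(3t) + K_2e^(-2t)sin(3t) + K_2e^(-2t)cos(3t)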